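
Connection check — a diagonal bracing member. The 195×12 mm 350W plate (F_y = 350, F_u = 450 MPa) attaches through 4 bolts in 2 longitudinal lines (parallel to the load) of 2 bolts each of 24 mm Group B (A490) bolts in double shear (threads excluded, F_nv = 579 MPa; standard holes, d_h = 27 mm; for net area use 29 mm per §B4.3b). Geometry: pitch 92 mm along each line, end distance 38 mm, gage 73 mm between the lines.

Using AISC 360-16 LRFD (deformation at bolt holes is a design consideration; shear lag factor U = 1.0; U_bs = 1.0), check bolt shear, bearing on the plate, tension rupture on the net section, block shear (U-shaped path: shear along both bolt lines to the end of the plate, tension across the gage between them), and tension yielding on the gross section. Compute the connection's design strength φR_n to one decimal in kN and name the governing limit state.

554.9 kN (net-section rupture governs)

Bolt shear: A_b = π(24)²/4 = 452.39 mm². φR_n = 0.75 × 579 × 452.39 × 4 × 2 = 1571.6 kN.
Bearing (12 mm plate, F_u = 450 MPa): end bolts L_c = 38 − 27/2 = 24.5, R_n = min(1.2×24.5×12×450, 2.4×24×12×450) = 158.76 kN/bolt; interior L_c = 92 − 27 = 65, R_n = 311.04 kN/bolt. φR_n = 0.75 × (2×158.76 + 2×311.04) = 704.7 kN.
Tension rupture (net): A_n = (195 − 2×29)×12 = 1644 mm² (U = 1.0, A_e = A_n). φR_n = 0.75 × 450 × 1644 = 554.9 kN.
Block shear: shear path 2×[38+1×92] = 2×130 mm, A_gv = 3120, A_nv = 2×(130 − 1.5×29)×12 = 2076 mm²; tension across gage: (73 − 1×29)×12 = 528 mm². R_n = min(0.6×450×2076, 0.6×350×3120) + 1.0×450×528 = min(560.52, 655.2) + 237.6 = 798.12 kN. φR_n = 0.75 × 798.12 = 598.6 kN.
Tension yield (gross): A_g = 195×12 = 2340 mm². φR_n = 0.90 × 350 × 2340 = 737.1 kN.
Governing: min(1571.6, 704.7, 554.9, 598.6, 737.1) = 554.9 kN → net-section rupture.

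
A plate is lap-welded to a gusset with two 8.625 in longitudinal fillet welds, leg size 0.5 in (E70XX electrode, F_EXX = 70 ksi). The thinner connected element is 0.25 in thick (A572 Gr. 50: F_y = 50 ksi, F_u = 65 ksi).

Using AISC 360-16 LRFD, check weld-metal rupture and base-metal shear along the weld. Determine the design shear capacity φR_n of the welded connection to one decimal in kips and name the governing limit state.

Weld metal: throat = 0.707×0.5 = 0.3535 in, L = 2×8.625 = 17.25 in. φR_n = 0.75 × 0.6 × 70 × 0.3535 × 17.25 = 192.1 kips.
Base metal shear (0.25 in plate): yield φR_n = 1.0×0.6×50×0.25×17.25 = 129.4 kips; rupture φR_n = 0.75×0.6×65×0.25×17.25 = 126.1 kips; take 126.1 kips (rupture).
Governing: min(192.1, 126.1) = 126.1 kips → base-metal shear.

126.1 kips (base-metal shear governs)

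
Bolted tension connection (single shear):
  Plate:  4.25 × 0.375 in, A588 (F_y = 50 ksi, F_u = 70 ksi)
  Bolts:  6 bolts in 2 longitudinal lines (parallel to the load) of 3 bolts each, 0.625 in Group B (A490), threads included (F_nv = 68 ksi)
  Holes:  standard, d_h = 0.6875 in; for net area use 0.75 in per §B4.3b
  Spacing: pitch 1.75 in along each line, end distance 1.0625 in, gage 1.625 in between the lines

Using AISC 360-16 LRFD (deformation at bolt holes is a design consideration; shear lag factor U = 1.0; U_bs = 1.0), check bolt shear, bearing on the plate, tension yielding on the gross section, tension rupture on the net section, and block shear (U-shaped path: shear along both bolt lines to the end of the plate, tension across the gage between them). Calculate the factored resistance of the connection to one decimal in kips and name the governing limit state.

Bolt shear: A_b = π(0.625)²/4 = 0.3068 in². φR_n = 0.75 × 68 × 0.3068 × 6 × 1 = 93.9 kips.
Bearing (0.375 in plate, F_u = 70 ksi): end bolts L_c = 1.0625 − 0.6875/2 = 0.71875, R_n = min(1.2×0.71875×0.375×70, 2.4×0.625×0.375×70) = 22.641 kips/bolt; interior L_c = 1.75 − 0.6875 = 1.0625, R_n = 33.469 kips/bolt. φR_n = 0.75 × (2×22.641 + 4×33.469) = 134.4 kips.
Tension yield (gross): A_g = 4.25×0.375 = 1.5938 in². φR_n = 0.90 × 50 × 1.5938 = 71.7 kips.
Tension rupture (net): A_n = (4.25 − 2×0.75)×0.375 = 1.0313 in² (U = 1.0, A_e = A_n). φR_n = 0.75 × 70 × 1.0313 = 54.1 kips.
Block shear: shear path 2×[1.0625+2×1.75] = 2×4.5625 in, A_gv = 3.4219, A_nv = 2×(4.5625 − 2.5×0.75)×0.375 = 2.0156 in²; tension across gage: (1.625 − 1×0.75)×0.375 = 0.32813 in². R_n = min(0.6×70×2.0156, 0.6×50×3.4219) + 1.0×70×0.32813 = min(84.655, 102.66) + 22.969 = 107.62 kips. φR_n = 0.75 × 107.62 = 80.7 kips.
Governing: min(93.9, 134.4, 71.7, 54.1, 80.7) = 54.1 kips → net-section rupture.

54.1 kips (net-section rupture governs)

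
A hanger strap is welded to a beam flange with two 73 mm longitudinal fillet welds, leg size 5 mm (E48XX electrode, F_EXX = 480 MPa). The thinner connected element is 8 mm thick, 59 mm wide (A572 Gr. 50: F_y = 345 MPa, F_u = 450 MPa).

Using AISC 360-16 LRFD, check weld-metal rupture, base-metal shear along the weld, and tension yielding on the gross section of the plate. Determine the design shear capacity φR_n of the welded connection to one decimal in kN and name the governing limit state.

Weld metal: throat = 0.707×5 = 3.535 mm, L = 2×73 = 146 mm. φR_n = 0.75 × 0.6 × 480 × 3.535 × 146 = 111.5 kN.
Base metal shear (8 mm plate): yield φR_n = 1.0×0.6×345×8×146 = 241.8 kN; rupture φR_n = 0.75×0.6×450×8×146 = 236.5 kN; take 236.5 kN (rupture).
Tension yield (gross): A_g = 59×8 = 472 mm². φR_n = 0.90 × 345 × 472 = 146.6 kN.
Governing: min(111.5, 236.5, 146.6) = 111.5 kN → weld metal.

111.5 kN (weld metal governs)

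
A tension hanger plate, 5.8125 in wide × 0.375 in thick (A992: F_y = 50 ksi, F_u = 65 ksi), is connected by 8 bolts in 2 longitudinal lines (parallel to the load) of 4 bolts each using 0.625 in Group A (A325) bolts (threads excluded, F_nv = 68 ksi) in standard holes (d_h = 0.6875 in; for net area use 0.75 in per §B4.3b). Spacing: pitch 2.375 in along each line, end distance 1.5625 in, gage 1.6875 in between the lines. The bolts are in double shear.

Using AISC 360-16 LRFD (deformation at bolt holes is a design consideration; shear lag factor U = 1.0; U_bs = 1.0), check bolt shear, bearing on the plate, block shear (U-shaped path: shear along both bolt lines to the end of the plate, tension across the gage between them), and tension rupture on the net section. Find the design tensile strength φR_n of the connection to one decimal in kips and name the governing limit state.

Bolt shear: A_b = π(0.625)²/4 = 0.3068 in². φR_n = 0.75 × 68 × 0.3068 × 8 × 2 = 250.3 kips.
Bearing (0.375 in plate, F_u = 65 ksi): end bolts L_c = 1.5625 − 0.6875/2 = 1.21875, R_n = min(1.2×1.21875×0.375×65, 2.4×0.625×0.375×65) = 35.648 kips/bolt; interior L_c = 2.375 − 0.6875 = 1.6875, R_n = 36.563 kips/bolt. φR_n = 0.75 × (2×35.648 + 6×36.563) = 218.0 kips.
Block shear: shear path 2×[1.5625+3×2.375] = 2×8.6875 in, A_gv = 6.5156, A_nv = 2×(8.6875 − 3.5×0.75)×0.375 = 4.5469 in²; tension across gage: (1.6875 − 1×0.75)×0.375 = 0.35156 in². R_n = min(0.6×65×4.5469, 0.6×50×6.5156) + 1.0×65×0.35156 = min(177.33, 195.47) + 22.851 = 200.18 kips. φR_n = 0.75 × 200.18 = 150.1 kips.
Tension rupture (net): A_n = (5.8125 − 2×0.75)×0.375 = 1.6172 in² (U = 1.0, A_e = A_n). φR_n = 0.75 × 65 × 1.6172 = 78.8 kips.
Governing: min(250.3, 218.0, 150.1, 78.8) = 78.8 kips → net-section rupture.

78.8 kips (net-section rupture governs)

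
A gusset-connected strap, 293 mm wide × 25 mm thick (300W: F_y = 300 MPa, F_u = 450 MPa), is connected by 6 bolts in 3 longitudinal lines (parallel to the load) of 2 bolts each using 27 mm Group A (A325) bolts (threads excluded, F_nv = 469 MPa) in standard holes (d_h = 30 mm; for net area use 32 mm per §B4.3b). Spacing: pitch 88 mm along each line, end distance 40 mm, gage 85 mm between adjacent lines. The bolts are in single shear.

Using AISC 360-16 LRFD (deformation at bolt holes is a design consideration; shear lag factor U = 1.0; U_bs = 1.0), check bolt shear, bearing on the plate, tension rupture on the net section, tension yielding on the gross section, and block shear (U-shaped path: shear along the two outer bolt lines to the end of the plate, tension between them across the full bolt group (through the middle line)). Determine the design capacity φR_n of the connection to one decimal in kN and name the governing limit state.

1208.4 kN (bolt shear governs)

Bolt shear: A_b = π(27)²/4 = 572.56 mm². φR_n = 0.75 × 469 × 572.56 × 6 × 1 = 1208.4 kN.
Bearing (25 mm plate, F_u = 450 MPa): end bolts L_c = 40 − 30/2 = 25, R_n = min(1.2×25×25×450, 2.4×27×25×450) = 337.5 kN/bolt; interior L_c = 88 − 30 = 58, R_n = 729 kN/bolt. φR_n = 0.75 × (3×337.5 + 3×729) = 2399.6 kN.
Tension rupture (net): A_n = (293 − 3×32)×25 = 4925 mm² (U = 1.0, A_e = A_n). φR_n = 0.75 × 450 × 4925 = 1662.2 kN.
Tension yield (gross): A_g = 293×25 = 7325 mm². φR_n = 0.90 × 300 × 7325 = 1977.8 kN.
Block shear: shear path 2×[40+1×88] = 2×128 mm, A_gv = 6400, A_nv = 2×(128 − 1.5×32)×25 = 4000 mm²; tension across gage: (170 − 2×32)×25 = 2650 mm². R_n = min(0.6×450×4000, 0.6×300×6400) + 1.0×450×2650 = min(1080, 1152) + 1192.5 = 2272.5 kN. φR_n = 0.75 × 2272.5 = 1704.4 kN.
Governing: min(1208.4, 2399.6, 1662.2, 1977.8, 1704.4) = 1208.4 kN → bolt shear.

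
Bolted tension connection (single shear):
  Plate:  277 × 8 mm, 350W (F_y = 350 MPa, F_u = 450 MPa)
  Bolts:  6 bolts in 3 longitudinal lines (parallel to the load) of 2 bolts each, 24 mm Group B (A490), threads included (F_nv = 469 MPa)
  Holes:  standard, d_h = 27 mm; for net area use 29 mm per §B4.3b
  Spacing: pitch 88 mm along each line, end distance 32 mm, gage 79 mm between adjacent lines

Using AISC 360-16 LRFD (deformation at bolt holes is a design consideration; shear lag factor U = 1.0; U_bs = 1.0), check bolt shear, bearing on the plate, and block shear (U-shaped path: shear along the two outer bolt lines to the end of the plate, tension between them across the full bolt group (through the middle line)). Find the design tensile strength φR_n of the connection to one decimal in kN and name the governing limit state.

Bolt shear: A_b = π(24)²/4 = 452.39 mm². φR_n = 0.75 × 469 × 452.39 × 6 × 1 = 954.8 kN.
Bearing (8 mm plate, F_u = 450 MPa): end bolts L_c = 32 − 27/2 = 18.5, R_n = min(1.2×18.5×8×450, 2.4×24×8×450) = 79.92 kN/bolt; interior L_c = 88 − 27 = 61, R_n = 207.36 kN/bolt. φR_n = 0.75 × (3×79.92 + 3×207.36) = 646.4 kN.
Block shear: shear path 2×[32+1×88] = 2×120 mm, A_gv = 1920, A_nv = 2×(120 − 1.5×29)×8 = 1224 mm²; tension across gage: (158 − 2×29)×8 = 800 mm². R_n = min(0.6×450×1224, 0.6×350×1920) + 1.0×450×800 = min(330.48, 403.2) + 360 = 690.48 kN. φR_n = 0.75 × 690.48 = 517.9 kN.
Governing: min(954.8, 646.4, 517.9) = 517.9 kN → block shear.

517.9 kN (block shear governs)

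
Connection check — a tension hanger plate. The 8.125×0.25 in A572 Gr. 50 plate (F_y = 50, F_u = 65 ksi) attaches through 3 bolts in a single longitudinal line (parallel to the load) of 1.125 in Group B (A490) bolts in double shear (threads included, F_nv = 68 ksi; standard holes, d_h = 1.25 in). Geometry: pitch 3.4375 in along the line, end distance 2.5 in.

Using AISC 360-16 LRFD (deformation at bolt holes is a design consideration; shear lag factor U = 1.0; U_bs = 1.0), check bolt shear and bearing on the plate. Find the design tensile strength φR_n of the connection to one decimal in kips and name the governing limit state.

91.4 kips (bearing governs)

Bolt shear: A_b = π(1.125)²/4 = 0.99402 in². φR_n = 0.75 × 68 × 0.99402 × 3 × 2 = 304.2 kips.
Bearing (0.25 in plate, F_u = 65 ksi): end bolts L_c = 2.5 − 1.25/2 = 1.875, R_n = min(1.2×1.875×0.25×65, 2.4×1.125×0.25×65) = 36.563 kips/bolt; interior L_c = 3.4375 − 1.25 = 2.1875, R_n = 42.656 kips/bolt. φR_n = 0.75 × (1×36.563 + 2×42.656) = 91.4 kips.
Governing: min(304.2, 91.4) = 91.4 kips → bearing.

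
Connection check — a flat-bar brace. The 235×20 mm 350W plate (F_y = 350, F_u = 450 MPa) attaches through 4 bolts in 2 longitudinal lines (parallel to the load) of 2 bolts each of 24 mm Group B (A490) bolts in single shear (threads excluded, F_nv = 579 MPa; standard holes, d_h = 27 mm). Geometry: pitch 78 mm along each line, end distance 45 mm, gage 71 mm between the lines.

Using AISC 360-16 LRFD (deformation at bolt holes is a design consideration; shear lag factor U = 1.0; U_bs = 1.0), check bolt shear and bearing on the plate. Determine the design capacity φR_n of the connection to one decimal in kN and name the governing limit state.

785.8 kN (bolt shear governs)

Bolt shear: A_b = π(24)²/4 = 452.39 mm². φR_n = 0.75 × 579 × 452.39 × 4 × 1 = 785.8 kN.
Bearing (20 mm plate, F_u = 450 MPa): end bolts L_c = 45 − 27/2 = 31.5, R_n = min(1.2×31.5×20×450, 2.4×24×20×450) = 340.2 kN/bolt; interior L_c = 78 − 27 = 51, R_n = 518.4 kN/bolt. φR_n = 0.75 × (2×340.2 + 2×518.4) = 1287.9 kN.
Governing: min(785.8, 1287.9) = 785.8 kN → bolt shear.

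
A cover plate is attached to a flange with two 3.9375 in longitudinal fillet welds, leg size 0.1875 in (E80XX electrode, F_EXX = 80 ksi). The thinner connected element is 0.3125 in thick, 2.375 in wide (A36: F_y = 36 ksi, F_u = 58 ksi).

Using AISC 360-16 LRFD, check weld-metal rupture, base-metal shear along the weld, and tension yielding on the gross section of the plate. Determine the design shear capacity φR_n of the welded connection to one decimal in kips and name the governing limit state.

Weld metal: throat = 0.707×0.1875 = 0.13256 in, L = 2×3.9375 = 7.875 in. φR_n = 0.75 × 0.6 × 80 × 0.13256 × 7.875 = 37.6 kips.
Base metal shear (0.3125 in plate): yield φR_n = 1.0×0.6×36×0.3125×7.875 = 53.2 kips; rupture φR_n = 0.75×0.6×58×0.3125×7.875 = 64.2 kips; take 53.2 kips (yield).
Tension yield (gross): A_g = 2.375×0.3125 = 0.74219 in². φR_n = 0.90 × 36 × 0.74219 = 24.0 kips.
Governing: min(37.6, 53.2, 24.0) = 24.0 kips → gross-section yield.

24.0 kips (gross-section yield governs)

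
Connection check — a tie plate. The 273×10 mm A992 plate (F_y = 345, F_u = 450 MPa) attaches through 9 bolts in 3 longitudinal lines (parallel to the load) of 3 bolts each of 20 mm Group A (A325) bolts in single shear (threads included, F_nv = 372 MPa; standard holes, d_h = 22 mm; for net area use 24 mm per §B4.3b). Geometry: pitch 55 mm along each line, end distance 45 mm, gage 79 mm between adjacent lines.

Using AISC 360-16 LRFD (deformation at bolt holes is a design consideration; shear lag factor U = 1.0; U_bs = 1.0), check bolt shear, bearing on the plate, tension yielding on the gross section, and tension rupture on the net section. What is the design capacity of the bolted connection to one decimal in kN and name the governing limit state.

678.4 kN (net-section rupture governs)

Bolt shear: A_b = π(20)²/4 = 314.16 mm². φR_n = 0.75 × 372 × 314.16 × 9 × 1 = 788.9 kN.
Bearing (10 mm plate, F_u = 450 MPa): end bolts L_c = 45 − 22/2 = 34, R_n = min(1.2×34×10×450, 2.4×20×10×450) = 183.6 kN/bolt; interior L_c = 55 − 22 = 33, R_n = 178.2 kN/bolt. φR_n = 0.75 × (3×183.6 + 6×178.2) = 1215.0 kN.
Tension yield (gross): A_g = 273×10 = 2730 mm². φR_n = 0.90 × 345 × 2730 = 847.7 kN.
Tension rupture (net): A_n = (273 − 3×24)×10 = 2010 mm² (U = 1.0, A_e = A_n). φR_n = 0.75 × 450 × 2010 = 678.4 kN.
Governing: min(788.9, 1215.0, 847.7, 678.4) = 678.4 kN → net-section rupture.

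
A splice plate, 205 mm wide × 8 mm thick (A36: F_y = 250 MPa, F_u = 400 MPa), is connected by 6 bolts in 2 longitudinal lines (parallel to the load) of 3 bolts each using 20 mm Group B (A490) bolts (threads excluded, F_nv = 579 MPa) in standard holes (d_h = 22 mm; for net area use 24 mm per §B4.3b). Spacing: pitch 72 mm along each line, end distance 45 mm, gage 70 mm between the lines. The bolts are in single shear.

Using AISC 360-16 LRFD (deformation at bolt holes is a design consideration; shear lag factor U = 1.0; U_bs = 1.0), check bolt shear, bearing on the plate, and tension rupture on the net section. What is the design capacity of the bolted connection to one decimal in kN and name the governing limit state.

376.8 kN (net-section rupture governs)

Bolt shear: A_b = π(20)²/4 = 314.16 mm². φR_n = 0.75 × 579 × 314.16 × 6 × 1 = 818.5 kN.
Bearing (8 mm plate, F_u = 400 MPa): end bolts L_c = 45 − 22/2 = 34, R_n = min(1.2×34×8×400, 2.4×20×8×400) = 130.56 kN/bolt; interior L_c = 72 − 22 = 50, R_n = 153.6 kN/bolt. φR_n = 0.75 × (2×130.56 + 4×153.6) = 656.6 kN.
Tension rupture (net): A_n = (205 − 2×24)×8 = 1256 mm² (U = 1.0, A_e = A_n). φR_n = 0.75 × 400 × 1256 = 376.8 kN.
Governing: min(818.5, 656.6, 376.8) = 376.8 kN → net-section rupture.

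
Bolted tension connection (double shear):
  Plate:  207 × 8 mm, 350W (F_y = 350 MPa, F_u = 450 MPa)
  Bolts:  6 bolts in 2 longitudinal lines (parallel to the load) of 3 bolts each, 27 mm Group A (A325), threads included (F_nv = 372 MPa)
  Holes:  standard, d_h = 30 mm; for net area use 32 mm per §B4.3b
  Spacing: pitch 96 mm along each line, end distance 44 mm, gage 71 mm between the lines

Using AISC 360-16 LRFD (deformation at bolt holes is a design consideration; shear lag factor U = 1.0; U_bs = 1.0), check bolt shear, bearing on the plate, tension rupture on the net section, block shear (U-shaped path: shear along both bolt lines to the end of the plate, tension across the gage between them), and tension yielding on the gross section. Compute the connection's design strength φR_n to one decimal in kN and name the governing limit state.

Bolt shear: A_b = π(27)²/4 = 572.56 mm². φR_n = 0.75 × 372 × 572.56 × 6 × 2 = 1916.9 kN.
Bearing (8 mm plate, F_u = 450 MPa): end bolts L_c = 44 − 30/2 = 29, R_n = min(1.2×29×8×450, 2.4×27×8×450) = 125.28 kN/bolt; interior L_c = 96 − 30 = 66, R_n = 233.28 kN/bolt. φR_n = 0.75 × (2×125.28 + 4×233.28) = 887.8 kN.
Tension rupture (net): A_n = (207 − 2×32)×8 = 1144 mm² (U = 1.0, A_e = A_n). φR_n = 0.75 × 450 × 1144 = 386.1 kN.
Block shear: shear path 2×[44+2×96] = 2×236 mm, A_gv = 3776, A_nv = 2×(236 − 2.5×32)×8 = 2496 mm²; tension across gage: (71 − 1×32)×8 = 312 mm². R_n = min(0.6×450×2496, 0.6×350×3776) + 1.0×450×312 = min(673.92, 792.96) + 140.4 = 814.32 kN. φR_n = 0.75 × 814.32 = 610.7 kN.
Tension yield (gross): A_g = 207×8 = 1656 mm². φR_n = 0.90 × 350 × 1656 = 521.6 kN.
Governing: min(1916.9, 887.8, 386.1, 610.7, 521.6) = 386.1 kN → net-section rupture.

386.1 kN (net-section rupture governs)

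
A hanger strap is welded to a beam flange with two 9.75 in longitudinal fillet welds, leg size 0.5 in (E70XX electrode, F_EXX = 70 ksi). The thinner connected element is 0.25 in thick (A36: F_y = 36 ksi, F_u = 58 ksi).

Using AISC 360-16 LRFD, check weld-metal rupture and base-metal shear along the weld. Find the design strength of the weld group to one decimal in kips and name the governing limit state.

105.3 kips (base-metal shear governs)

Weld metal: throat = 0.707×0.5 = 0.3535 in, L = 2×9.75 = 19.5 in. φR_n = 0.75 × 0.6 × 70 × 0.3535 × 19.5 = 217.1 kips.
Base metal shear (0.25 in plate): yield φR_n = 1.0×0.6×36×0.25×19.5 = 105.3 kips; rupture φR_n = 0.75×0.6×58×0.25×19.5 = 127.2 kips; take 105.3 kips (yield).
Governing: min(217.1, 105.3) = 105.3 kips → base-metal shear.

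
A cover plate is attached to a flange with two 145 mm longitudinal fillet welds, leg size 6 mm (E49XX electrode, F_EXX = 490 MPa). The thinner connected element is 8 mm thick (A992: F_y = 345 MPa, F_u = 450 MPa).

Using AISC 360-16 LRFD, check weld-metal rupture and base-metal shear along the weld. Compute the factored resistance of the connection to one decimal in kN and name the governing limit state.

271.3 kN (weld metal governs)

Weld metal: throat = 0.707×6 = 4.242 mm, L = 2×145 = 290 mm. φR_n = 0.75 × 0.6 × 490 × 4.242 × 290 = 271.3 kN.
Base metal shear (8 mm plate): yield φR_n = 1.0×0.6×345×8×290 = 480.2 kN; rupture φR_n = 0.75×0.6×450×8×290 = 469.8 kN; take 469.8 kN (rupture).
Governing: min(271.3, 469.8) = 271.3 kN → weld metal.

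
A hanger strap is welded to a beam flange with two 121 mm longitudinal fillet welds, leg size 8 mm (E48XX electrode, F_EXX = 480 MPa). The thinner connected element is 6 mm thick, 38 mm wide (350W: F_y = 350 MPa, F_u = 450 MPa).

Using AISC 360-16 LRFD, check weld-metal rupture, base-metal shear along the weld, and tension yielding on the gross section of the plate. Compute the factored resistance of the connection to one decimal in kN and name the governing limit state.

71.8 kN (gross-section yield governs)

Weld metal: throat = 0.707×8 = 5.656 mm, L = 2×121 = 242 mm. φR_n = 0.75 × 0.6 × 480 × 5.656 × 242 = 295.7 kN.
Base metal shear (6 mm plate): yield φR_n = 1.0×0.6×350×6×242 = 304.9 kN; rupture φR_n = 0.75×0.6×450×6×242 = 294.0 kN; take 294.0 kN (rupture).
Tension yield (gross): A_g = 38×6 = 228 mm². φR_n = 0.90 × 350 × 228 = 71.8 kN.
Governing: min(295.7, 294.0, 71.8) = 71.8 kN → gross-section yield.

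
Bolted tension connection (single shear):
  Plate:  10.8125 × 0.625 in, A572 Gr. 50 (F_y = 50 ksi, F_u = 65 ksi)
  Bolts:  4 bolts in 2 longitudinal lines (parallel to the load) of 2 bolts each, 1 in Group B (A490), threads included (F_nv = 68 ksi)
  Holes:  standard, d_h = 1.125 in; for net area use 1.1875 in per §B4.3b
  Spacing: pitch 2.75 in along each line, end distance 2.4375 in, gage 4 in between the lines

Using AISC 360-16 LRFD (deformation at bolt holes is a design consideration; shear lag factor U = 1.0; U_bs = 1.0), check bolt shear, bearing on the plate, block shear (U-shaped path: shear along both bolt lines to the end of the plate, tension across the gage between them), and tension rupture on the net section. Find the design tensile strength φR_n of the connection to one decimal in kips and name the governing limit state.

Bolt shear: A_b = π(1)²/4 = 0.7854 in². φR_n = 0.75 × 68 × 0.7854 × 4 × 1 = 160.2 kips.
Bearing (0.625 in plate, F_u = 65 ksi): end bolts L_c = 2.4375 − 1.125/2 = 1.875, R_n = min(1.2×1.875×0.625×65, 2.4×1×0.625×65) = 91.406 kips/bolt; interior L_c = 2.75 − 1.125 = 1.625, R_n = 79.219 kips/bolt. φR_n = 0.75 × (2×91.406 + 2×79.219) = 255.9 kips.
Block shear: shear path 2×[2.4375+1×2.75] = 2×5.1875 in, A_gv = 6.4844, A_nv = 2×(5.1875 − 1.5×1.1875)×0.625 = 4.2578 in²; tension across gage: (4 − 1×1.1875)×0.625 = 1.7578 in². R_n = min(0.6×65×4.2578, 0.6×50×6.4844) + 1.0×65×1.7578 = min(166.05, 194.53) + 114.26 = 280.31 kips. φR_n = 0.75 × 280.31 = 210.2 kips.
Tension rupture (net): A_n = (10.8125 − 2×1.1875)×0.625 = 5.2734 in² (U = 1.0, A_e = A_n). φR_n = 0.75 × 65 × 5.2734 = 257.1 kips.
Governing: min(160.2, 255.9, 210.2, 257.1) = 160.2 kips → bolt shear.

160.2 kips (bolt shear governs)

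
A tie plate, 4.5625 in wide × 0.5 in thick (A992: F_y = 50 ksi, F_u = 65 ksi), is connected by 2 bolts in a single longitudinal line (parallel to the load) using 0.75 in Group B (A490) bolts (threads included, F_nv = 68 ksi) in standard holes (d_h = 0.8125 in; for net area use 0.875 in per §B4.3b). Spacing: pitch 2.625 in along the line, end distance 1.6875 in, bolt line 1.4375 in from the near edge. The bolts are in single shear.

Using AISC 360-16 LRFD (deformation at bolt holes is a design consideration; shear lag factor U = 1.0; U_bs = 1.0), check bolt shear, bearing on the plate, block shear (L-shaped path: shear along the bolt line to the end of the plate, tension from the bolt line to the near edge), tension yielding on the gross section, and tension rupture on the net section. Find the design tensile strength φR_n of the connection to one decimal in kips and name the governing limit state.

45.1 kips (bolt shear governs)

Bolt shear: A_b = π(0.75)²/4 = 0.44179 in². φR_n = 0.75 × 68 × 0.44179 × 2 × 1 = 45.1 kips.
Bearing (0.5 in plate, F_u = 65 ksi): end bolts L_c = 1.6875 − 0.8125/2 = 1.28125, R_n = min(1.2×1.28125×0.5×65, 2.4×0.75×0.5×65) = 49.969 kips/bolt; interior L_c = 2.625 − 0.8125 = 1.8125, R_n = 58.5 kips/bolt. φR_n = 0.75 × (1×49.969 + 1×58.5) = 81.4 kips.
Block shear: shear path 1×[1.6875+1×2.625] = 1×4.3125 in, A_gv = 2.1563, A_nv = 1×(4.3125 − 1.5×0.875)×0.5 = 1.5 in²; tension to near edge: (1.4375 − 0.5×0.875)×0.5 = 0.5 in². R_n = min(0.6×65×1.5, 0.6×50×2.1563) + 1.0×65×0.5 = min(58.5, 64.689) + 32.5 = 91 kips. φR_n = 0.75 × 91 = 68.3 kips.
Tension yield (gross): A_g = 4.5625×0.5 = 2.2813 in². φR_n = 0.90 × 50 × 2.2813 = 102.7 kips.
Tension rupture (net): A_n = (4.5625 − 1×0.875)×0.5 = 1.8438 in² (U = 1.0, A_e = A_n). φR_n = 0.75 × 65 × 1.8438 = 89.9 kips.
Governing: min(45.1, 81.4, 68.3, 102.7, 89.9) = 45.1 kips → bolt shear.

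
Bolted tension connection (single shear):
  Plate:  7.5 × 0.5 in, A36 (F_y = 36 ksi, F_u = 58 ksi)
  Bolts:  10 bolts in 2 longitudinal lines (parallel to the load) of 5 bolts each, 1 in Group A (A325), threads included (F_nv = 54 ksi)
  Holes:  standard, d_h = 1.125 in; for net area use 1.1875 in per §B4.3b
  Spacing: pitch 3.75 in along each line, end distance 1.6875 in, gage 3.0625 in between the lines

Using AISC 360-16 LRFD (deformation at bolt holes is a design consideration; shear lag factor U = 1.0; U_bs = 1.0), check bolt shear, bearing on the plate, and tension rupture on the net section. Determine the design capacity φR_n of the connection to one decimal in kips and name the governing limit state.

111.5 kips (net-section rupture governs)

Bolt shear: A_b = π(1)²/4 = 0.7854 in². φR_n = 0.75 × 54 × 0.7854 × 10 × 1 = 318.1 kips.
Bearing (0.5 in plate, F_u = 58 ksi): end bolts L_c = 1.6875 − 1.125/2 = 1.125, R_n = min(1.2×1.125×0.5×58, 2.4×1×0.5×58) = 39.15 kips/bolt; interior L_c = 3.75 − 1.125 = 2.625, R_n = 69.6 kips/bolt. φR_n = 0.75 × (2×39.15 + 8×69.6) = 476.3 kips.
Tension rupture (net): A_n = (7.5 − 2×1.1875)×0.5 = 2.5625 in² (U = 1.0, A_e = A_n). φR_n = 0.75 × 58 × 2.5625 = 111.5 kips.
Governing: min(318.1, 476.3, 111.5) = 111.5 kips → net-section rupture.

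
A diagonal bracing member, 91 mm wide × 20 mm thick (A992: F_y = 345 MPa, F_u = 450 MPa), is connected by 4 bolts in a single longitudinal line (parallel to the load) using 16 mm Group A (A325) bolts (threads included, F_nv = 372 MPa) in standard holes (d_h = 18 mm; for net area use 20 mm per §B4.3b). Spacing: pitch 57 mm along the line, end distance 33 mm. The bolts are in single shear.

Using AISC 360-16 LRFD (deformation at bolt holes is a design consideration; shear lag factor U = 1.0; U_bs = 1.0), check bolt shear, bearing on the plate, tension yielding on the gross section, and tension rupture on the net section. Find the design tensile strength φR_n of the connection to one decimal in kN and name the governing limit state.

Bolt shear: A_b = π(16)²/4 = 201.06 mm². φR_n = 0.75 × 372 × 201.06 × 4 × 1 = 224.4 kN.
Bearing (20 mm plate, F_u = 450 MPa): end bolts L_c = 33 − 18/2 = 24, R_n = min(1.2×24×20×450, 2.4×16×20×450) = 259.2 kN/bolt; interior L_c = 57 − 18 = 39, R_n = 345.6 kN/bolt. φR_n = 0.75 × (1×259.2 + 3×345.6) = 972.0 kN.
Tension yield (gross): A_g = 91×20 = 1820 mm². φR_n = 0.90 × 345 × 1820 = 565.1 kN.
Tension rupture (net): A_n = (91 − 1×20)×20 = 1420 mm² (U = 1.0, A_e = A_n). φR_n = 0.75 × 450 × 1420 = 479.3 kN.
Governing: min(224.4, 972.0, 565.1, 479.3) = 224.4 kN → bolt shear.

224.4 kN (bolt shear governs)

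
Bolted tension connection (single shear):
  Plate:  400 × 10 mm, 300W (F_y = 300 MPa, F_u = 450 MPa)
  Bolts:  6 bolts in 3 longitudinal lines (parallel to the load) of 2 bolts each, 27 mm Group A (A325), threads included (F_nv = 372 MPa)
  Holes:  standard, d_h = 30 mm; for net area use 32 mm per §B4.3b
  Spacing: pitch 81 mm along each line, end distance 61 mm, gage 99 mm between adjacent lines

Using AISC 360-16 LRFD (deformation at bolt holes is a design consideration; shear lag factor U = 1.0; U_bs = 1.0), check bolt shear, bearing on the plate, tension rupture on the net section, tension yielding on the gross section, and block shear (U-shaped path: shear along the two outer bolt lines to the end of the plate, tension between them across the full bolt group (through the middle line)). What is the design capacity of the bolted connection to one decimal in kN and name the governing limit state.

Bolt shear: A_b = π(27)²/4 = 572.56 mm². φR_n = 0.75 × 372 × 572.56 × 6 × 1 = 958.5 kN.
Bearing (10 mm plate, F_u = 450 MPa): end bolts L_c = 61 − 30/2 = 46, R_n = min(1.2×46×10×450, 2.4×27×10×450) = 248.4 kN/bolt; interior L_c = 81 − 30 = 51, R_n = 275.4 kN/bolt. φR_n = 0.75 × (3×248.4 + 3×275.4) = 1178.6 kN.
Tension rupture (net): A_n = (400 − 3×32)×10 = 3040 mm² (U = 1.0, A_e = A_n). φR_n = 0.75 × 450 × 3040 = 1026.0 kN.
Tension yield (gross): A_g = 400×10 = 4000 mm². φR_n = 0.90 × 300 × 4000 = 1080.0 kN.
Block shear: shear path 2×[61+1×81] = 2×142 mm, A_gv = 2840, A_nv = 2×(142 − 1.5×32)×10 = 1880 mm²; tension across gage: (198 − 2×32)×10 = 1340 mm². R_n = min(0.6×450×1880, 0.6×300×2840) + 1.0×450×1340 = min(507.6, 511.2) + 603 = 1110.6 kN. φR_n = 0.75 × 1110.6 = 833.0 kN.
Governing: min(958.5, 1178.6, 1026.0, 1080.0, 833.0) = 833.0 kN → block shear.

833.0 kN (block shear governs)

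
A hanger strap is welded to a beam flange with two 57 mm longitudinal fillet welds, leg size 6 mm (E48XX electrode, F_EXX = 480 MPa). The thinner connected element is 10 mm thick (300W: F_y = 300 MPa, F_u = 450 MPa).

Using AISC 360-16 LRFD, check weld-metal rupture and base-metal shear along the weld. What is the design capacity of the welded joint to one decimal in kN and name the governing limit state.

104.5 kN (weld metal governs)

Weld metal: throat = 0.707×6 = 4.242 mm, L = 2×57 = 114 mm. φR_n = 0.75 × 0.6 × 480 × 4.242 × 114 = 104.5 kN.
Base metal shear (10 mm plate): yield φR_n = 1.0×0.6×300×10×114 = 205.2 kN; rupture φR_n = 0.75×0.6×450×10×114 = 230.9 kN; take 205.2 kN (yield).
Governing: min(104.5, 205.2) = 104.5 kN → weld metal.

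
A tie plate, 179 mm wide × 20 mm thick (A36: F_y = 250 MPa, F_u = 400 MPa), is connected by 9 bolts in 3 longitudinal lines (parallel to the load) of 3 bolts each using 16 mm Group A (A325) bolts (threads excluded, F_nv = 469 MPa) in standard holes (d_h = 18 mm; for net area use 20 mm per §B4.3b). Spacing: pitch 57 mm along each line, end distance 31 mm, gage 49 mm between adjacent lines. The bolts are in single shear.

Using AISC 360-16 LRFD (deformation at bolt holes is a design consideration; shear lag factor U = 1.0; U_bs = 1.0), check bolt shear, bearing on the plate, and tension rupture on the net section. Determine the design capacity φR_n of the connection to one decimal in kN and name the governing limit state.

Bolt shear: A_b = π(16)²/4 = 201.06 mm². φR_n = 0.75 × 469 × 201.06 × 9 × 1 = 636.5 kN.
Bearing (20 mm plate, F_u = 400 MPa): end bolts L_c = 31 − 18/2 = 22, R_n = min(1.2×22×20×400, 2.4×16×20×400) = 211.2 kN/bolt; interior L_c = 57 − 18 = 39, R_n = 307.2 kN/bolt. φR_n = 0.75 × (3×211.2 + 6×307.2) = 1857.6 kN.
Tension rupture (net): A_n = (179 − 3×20)×20 = 2380 mm² (U = 1.0, A_e = A_n). φR_n = 0.75 × 400 × 2380 = 714.0 kN.
Governing: min(636.5, 1857.6, 714.0) = 636.5 kN → bolt shear.

636.5 kN (bolt shear governs)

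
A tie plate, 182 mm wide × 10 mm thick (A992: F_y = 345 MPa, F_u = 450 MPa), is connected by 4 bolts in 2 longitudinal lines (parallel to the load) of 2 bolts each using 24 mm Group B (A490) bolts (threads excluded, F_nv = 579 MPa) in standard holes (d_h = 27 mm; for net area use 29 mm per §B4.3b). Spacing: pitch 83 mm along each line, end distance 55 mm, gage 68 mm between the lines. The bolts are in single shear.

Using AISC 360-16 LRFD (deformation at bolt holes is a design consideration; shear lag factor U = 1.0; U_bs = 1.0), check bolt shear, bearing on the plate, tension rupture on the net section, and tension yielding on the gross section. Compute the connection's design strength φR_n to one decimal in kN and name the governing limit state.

418.5 kN (net-section rupture governs)

Bolt shear: A_b = π(24)²/4 = 452.39 mm². φR_n = 0.75 × 579 × 452.39 × 4 × 1 = 785.8 kN.
Bearing (10 mm plate, F_u = 450 MPa): end bolts L_c = 55 − 27/2 = 41.5, R_n = min(1.2×41.5×10×450, 2.4×24×10×450) = 224.1 kN/bolt; interior L_c = 83 − 27 = 56, R_n = 259.2 kN/bolt. φR_n = 0.75 × (2×224.1 + 2×259.2) = 725.0 kN.
Tension rupture (net): A_n = (182 − 2×29)×10 = 1240 mm² (U = 1.0, A_e = A_n). φR_n = 0.75 × 450 × 1240 = 418.5 kN.
Tension yield (gross): A_g = 182×10 = 1820 mm². φR_n = 0.90 × 345 × 1820 = 565.1 kN.
Governing: min(785.8, 725.0, 418.5, 565.1) = 418.5 kN → net-section rupture.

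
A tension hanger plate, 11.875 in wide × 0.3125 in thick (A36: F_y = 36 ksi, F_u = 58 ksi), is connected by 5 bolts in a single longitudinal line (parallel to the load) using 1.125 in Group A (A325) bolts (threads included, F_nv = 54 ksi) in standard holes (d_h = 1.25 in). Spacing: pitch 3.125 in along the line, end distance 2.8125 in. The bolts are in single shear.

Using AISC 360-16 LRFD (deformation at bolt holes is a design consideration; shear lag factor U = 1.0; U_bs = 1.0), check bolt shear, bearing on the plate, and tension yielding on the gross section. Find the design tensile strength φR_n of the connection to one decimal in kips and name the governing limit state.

Bolt shear: A_b = π(1.125)²/4 = 0.99402 in². φR_n = 0.75 × 54 × 0.99402 × 5 × 1 = 201.3 kips.
Bearing (0.3125 in plate, F_u = 58 ksi): end bolts L_c = 2.8125 − 1.25/2 = 2.1875, R_n = min(1.2×2.1875×0.3125×58, 2.4×1.125×0.3125×58) = 47.578 kips/bolt; interior L_c = 3.125 − 1.25 = 1.875, R_n = 40.781 kips/bolt. φR_n = 0.75 × (1×47.578 + 4×40.781) = 158.0 kips.
Tension yield (gross): A_g = 11.875×0.3125 = 3.7109 in². φR_n = 0.90 × 36 × 3.7109 = 120.2 kips.
Governing: min(201.3, 158.0, 120.2) = 120.2 kips → gross-section yield.

120.2 kips (gross-section yield governs)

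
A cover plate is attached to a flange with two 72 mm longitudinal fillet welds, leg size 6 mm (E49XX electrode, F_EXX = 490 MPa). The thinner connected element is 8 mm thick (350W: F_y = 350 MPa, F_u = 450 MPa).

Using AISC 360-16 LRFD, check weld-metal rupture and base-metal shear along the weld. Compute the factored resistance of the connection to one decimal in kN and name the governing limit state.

Weld metal: throat = 0.707×6 = 4.242 mm, L = 2×72 = 144 mm. φR_n = 0.75 × 0.6 × 490 × 4.242 × 144 = 134.7 kN.
Base metal shear (8 mm plate): yield φR_n = 1.0×0.6×350×8×144 = 241.9 kN; rupture φR_n = 0.75×0.6×450×8×144 = 233.3 kN; take 233.3 kN (rupture).
Governing: min(134.7, 233.3) = 134.7 kN → weld metal.

134.7 kN (weld metal governs)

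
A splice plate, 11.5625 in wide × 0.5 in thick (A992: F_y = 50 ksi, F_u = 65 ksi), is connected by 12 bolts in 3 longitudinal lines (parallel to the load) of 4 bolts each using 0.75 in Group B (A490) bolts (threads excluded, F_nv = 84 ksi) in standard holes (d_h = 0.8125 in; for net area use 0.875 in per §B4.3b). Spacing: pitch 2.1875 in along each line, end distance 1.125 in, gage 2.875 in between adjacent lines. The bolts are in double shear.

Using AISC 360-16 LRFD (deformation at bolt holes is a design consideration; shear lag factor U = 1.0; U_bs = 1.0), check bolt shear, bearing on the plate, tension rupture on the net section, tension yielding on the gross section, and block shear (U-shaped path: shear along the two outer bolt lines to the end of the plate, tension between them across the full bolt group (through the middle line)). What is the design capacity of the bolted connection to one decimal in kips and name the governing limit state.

217.9 kips (net-section rupture governs)

Bolt shear: A_b = π(0.75)²/4 = 0.44179 in². φR_n = 0.75 × 84 × 0.44179 × 12 × 2 = 668.0 kips.
Bearing (0.5 in plate, F_u = 65 ksi): end bolts L_c = 1.125 − 0.8125/2 = 0.71875, R_n = min(1.2×0.71875×0.5×65, 2.4×0.75×0.5×65) = 28.031 kips/bolt; interior L_c = 2.1875 − 0.8125 = 1.375, R_n = 53.625 kips/bolt. φR_n = 0.75 × (3×28.031 + 9×53.625) = 425.0 kips.
Tension rupture (net): A_n = (11.5625 − 3×0.875)×0.5 = 4.4688 in² (U = 1.0, A_e = A_n). φR_n = 0.75 × 65 × 4.4688 = 217.9 kips.
Tension yield (gross): A_g = 11.5625×0.5 = 5.7813 in². φR_n = 0.90 × 50 × 5.7813 = 260.2 kips.
Block shear: shear path 2×[1.125+3×2.1875] = 2×7.6875 in, A_gv = 7.6875, A_nv = 2×(7.6875 − 3.5×0.875)×0.5 = 4.625 in²; tension across gage: (5.75 − 2×0.875)×0.5 = 2 in². R_n = min(0.6×65×4.625, 0.6×50×7.6875) + 1.0×65×2 = min(180.38, 230.63) + 130 = 310.38 kips. φR_n = 0.75 × 310.38 = 232.8 kips.
Governing: min(668.0, 425.0, 217.9, 260.2, 232.8) = 217.9 kips → net-section rupture.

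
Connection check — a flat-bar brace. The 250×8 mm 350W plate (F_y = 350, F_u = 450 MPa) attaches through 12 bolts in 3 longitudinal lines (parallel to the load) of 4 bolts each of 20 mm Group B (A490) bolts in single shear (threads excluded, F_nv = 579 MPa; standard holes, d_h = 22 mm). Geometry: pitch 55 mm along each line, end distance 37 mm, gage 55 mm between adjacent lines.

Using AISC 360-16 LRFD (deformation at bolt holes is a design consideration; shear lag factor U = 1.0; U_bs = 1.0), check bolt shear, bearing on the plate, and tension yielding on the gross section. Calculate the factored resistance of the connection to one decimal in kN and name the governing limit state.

Bolt shear: A_b = π(20)²/4 = 314.16 mm². φR_n = 0.75 × 579 × 314.16 × 12 × 1 = 1637.1 kN.
Bearing (8 mm plate, F_u = 450 MPa): end bolts L_c = 37 − 22/2 = 26, R_n = min(1.2×26×8×450, 2.4×20×8×450) = 112.32 kN/bolt; interior L_c = 55 − 22 = 33, R_n = 142.56 kN/bolt. φR_n = 0.75 × (3×112.32 + 9×142.56) = 1215.0 kN.
Tension yield (gross): A_g = 250×8 = 2000 mm². φR_n = 0.90 × 350 × 2000 = 630.0 kN.
Governing: min(1637.1, 1215.0, 630.0) = 630.0 kN → gross-section yield.

630.0 kN (gross-section yield governs)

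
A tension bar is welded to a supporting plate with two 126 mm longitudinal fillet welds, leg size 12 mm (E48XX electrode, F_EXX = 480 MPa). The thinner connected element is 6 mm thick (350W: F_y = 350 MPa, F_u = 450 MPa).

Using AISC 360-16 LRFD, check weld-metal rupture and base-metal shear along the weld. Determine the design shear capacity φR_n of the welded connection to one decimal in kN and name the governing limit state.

306.2 kN (base-metal shear governs)

Weld metal: throat = 0.707×12 = 8.484 mm, L = 2×126 = 252 mm. φR_n = 0.75 × 0.6 × 480 × 8.484 × 252 = 461.8 kN.
Base metal shear (6 mm plate): yield φR_n = 1.0×0.6×350×6×252 = 317.5 kN; rupture φR_n = 0.75×0.6×450×6×252 = 306.2 kN; take 306.2 kN (rupture).
Governing: min(461.8, 306.2) = 306.2 kN → base-metal shear.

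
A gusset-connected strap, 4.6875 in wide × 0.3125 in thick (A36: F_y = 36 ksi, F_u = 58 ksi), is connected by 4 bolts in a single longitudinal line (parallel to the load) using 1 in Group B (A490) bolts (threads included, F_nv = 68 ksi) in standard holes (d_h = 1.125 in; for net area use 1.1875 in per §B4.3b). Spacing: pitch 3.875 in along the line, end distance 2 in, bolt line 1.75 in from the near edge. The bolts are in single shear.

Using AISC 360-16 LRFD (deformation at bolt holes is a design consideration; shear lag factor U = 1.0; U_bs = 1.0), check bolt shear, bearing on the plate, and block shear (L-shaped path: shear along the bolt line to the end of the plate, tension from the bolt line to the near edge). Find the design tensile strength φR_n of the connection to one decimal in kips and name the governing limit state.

Bolt shear: A_b = π(1)²/4 = 0.7854 in². φR_n = 0.75 × 68 × 0.7854 × 4 × 1 = 160.2 kips.
Bearing (0.3125 in plate, F_u = 58 ksi): end bolts L_c = 2 − 1.125/2 = 1.4375, R_n = min(1.2×1.4375×0.3125×58, 2.4×1×0.3125×58) = 31.266 kips/bolt; interior L_c = 3.875 − 1.125 = 2.75, R_n = 43.5 kips/bolt. φR_n = 0.75 × (1×31.266 + 3×43.5) = 121.3 kips.
Block shear: shear path 1×[2+3×3.875] = 1×13.625 in, A_gv = 4.2578, A_nv = 1×(13.625 − 3.5×1.1875)×0.3125 = 2.959 in²; tension to near edge: (1.75 − 0.5×1.1875)×0.3125 = 0.36133 in². R_n = min(0.6×58×2.959, 0.6×36×4.2578) + 1.0×58×0.36133 = min(102.97, 91.968) + 20.957 = 112.93 kips. φR_n = 0.75 × 112.93 = 84.7 kips.
Governing: min(160.2, 121.3, 84.7) = 84.7 kips → block shear.

84.7 kips (block shear governs)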